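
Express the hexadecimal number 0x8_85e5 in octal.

Expand each hex digit to 4 bits: 8=1000 8=1000 5=0101 e=1110 5=0101.
Group the bits in threes: 010 001 000 010 111 100 101 → 2102745.

0o2102745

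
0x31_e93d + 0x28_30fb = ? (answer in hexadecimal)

0x5a1a38

Add column by column in base 16, right to left:
  d+b = 8 carry 1
  3+f+1 = 3 carry 1
  9+0+1 = a
  e+3 = 1 carry 1
  1+8+1 = a
  3+2 = 5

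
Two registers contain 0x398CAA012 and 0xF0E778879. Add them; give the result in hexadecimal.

Add column by column in base 16, right to left:
  2+9 = B
  1+7 = 8
  0+8 = 8
  A+8 = 2 carry 1
  A+7+1 = 2 carry 1
  C+7+1 = 4 carry 1
  8+E+1 = 7 carry 1
  9+0+1 = A
  3+F = 2 carry 1
  final carry 1

0x12A742288B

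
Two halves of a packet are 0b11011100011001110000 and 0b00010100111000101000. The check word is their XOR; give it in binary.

0b11001000100001011000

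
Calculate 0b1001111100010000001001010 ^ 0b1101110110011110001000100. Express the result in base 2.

0b0100001010001110000001110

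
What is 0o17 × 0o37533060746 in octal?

0o733126336172

Multiply each base-8 digit by 15, carrying:
  6×15 = 90 → write 2 carry 11
  4×15+11 = 71 → write 7 carry 8
  7×15+8 = 113 → write 1 carry 14
  0×15+14 = 14 → write 6 carry 1
  6×15+1 = 91 → write 3 carry 11
  0×15+11 = 11 → write 3 carry 1
  3×15+1 = 46 → write 6 carry 5
  3×15+5 = 50 → write 2 carry 6
  5×15+6 = 81 → write 1 carry 10
  7×15+10 = 115 → write 3 carry 14
  3×15+14 = 59 → write 3 carry 7
  remaining carry: 7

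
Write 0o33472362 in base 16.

Each octal digit is 3 bits: 3=011 3=011 4=100 7=111 2=010 3=011 6=110 2=010.
Group the bits into nibbles: 0110 1110 0111 0100 1111 0010 → 6E74F2.

0x6E74F2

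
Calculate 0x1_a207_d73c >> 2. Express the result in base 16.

0x6881f5cf

2 bits is not a whole number of base-16 digits; in binary: 110100010000001111101011100111100 >> 2 = 1101000100000011111010111001111.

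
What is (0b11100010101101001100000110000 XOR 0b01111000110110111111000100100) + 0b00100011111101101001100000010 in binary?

0b10111110011001011100100010110

First 0b11100010101101001100000110000 XOR 0b01111000110110111111000100100 = 0b10011010011011110011000010100.
Add column by column in base 2, right to left:
  0+0 = 0
  0+1 = 1
  1+0 = 1
  0+0 = 0
  1+0 = 1
  0+0 = 0
  0+0 = 0
  0+0 = 0
  0+1 = 1
  1+1 = 0 carry 1
  1+0+1 = 0 carry 1
  0+0+1 = 1
  0+1 = 1
  1+0 = 1
  1+1 = 0 carry 1
  1+1+1 = 1 carry 1
  1+0+1 = 0 carry 1
  0+1+1 = 0 carry 1
  1+1+1 = 1 carry 1
  1+1+1 = 1 carry 1
  0+1+1 = 0 carry 1
  0+1+1 = 0 carry 1
  1+1+1 = 1 carry 1
  0+0+1 = 1
  1+0 = 1
  1+0 = 1
  0+1 = 1
  0+0 = 0
  1+0 = 1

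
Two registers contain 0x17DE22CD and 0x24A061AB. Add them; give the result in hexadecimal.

Add column by column in base 16, right to left:
  D+B = 8 carry 1
  C+A+1 = 7 carry 1
  2+1+1 = 4
  2+6 = 8
  E+0 = E
  D+A = 7 carry 1
  7+4+1 = C
  1+2 = 3

0x3C7E8478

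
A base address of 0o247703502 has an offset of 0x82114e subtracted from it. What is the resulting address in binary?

0o247703502 = 0b10100111111000011101000010 in binary.
0x82114e = 0b100000100001000101001110 in binary.
Subtract column by column in base 2:
  0-0 → 0
  1-1 → 0
  0-1 → 1 (borrow)
  0-1-1 → 0 (borrow)
  0-0-1 → 1 (borrow)
  0-0-1 → 1 (borrow)
  1-1-1 → 1 (borrow)
  0-0-1 → 1 (borrow)
  1-1-1 → 1 (borrow)
  1-0-1 → 0
  1-0 → 1
  0-0 → 0
  0-1 → 1 (borrow)
  0-0-1 → 1 (borrow)
  0-0-1 → 1 (borrow)
  1-0-1 → 0
  1-0 → 1
  1-1 → 0
  1-0 → 1
  1-0 → 1
  1-0 → 1
  0-0 → 0
  0-0 → 0
  1-1 → 0
  0-0 → 0
  1-0 → 1

0b10000111010111010111110100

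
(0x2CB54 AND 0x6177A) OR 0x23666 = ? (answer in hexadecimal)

0x23776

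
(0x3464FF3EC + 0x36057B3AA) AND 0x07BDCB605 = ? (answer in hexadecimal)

0x2284A604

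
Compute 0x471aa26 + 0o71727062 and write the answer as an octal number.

0o526254130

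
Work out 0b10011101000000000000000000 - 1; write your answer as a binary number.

0b10011100111111111111111111

The trailing 18 digits are 0, so subtracting 1 borrows through: they become 1 and the next digit up decrements.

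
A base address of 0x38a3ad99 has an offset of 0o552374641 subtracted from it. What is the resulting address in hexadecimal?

0x32f9b3f8

0o552374641 = 0x5a9f9a1 in hexadecimal.
Subtract column by column in base 16:
  9-1 → 8
  9-a → f (borrow)
  d-9-1 → 3
  a-f → b (borrow)
  3-9-1 → 9 (borrow)
  a-a-1 → f (borrow)
  8-5-1 → 2
  3-0 → 3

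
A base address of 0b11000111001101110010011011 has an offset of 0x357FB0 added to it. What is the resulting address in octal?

0o324456113

0b11000111001101110010011011 = 0o307156233 in octal.
0x357FB0 = 0o15277660 in octal.
Add column by column in base 8, right to left:
  3+0 = 3
  3+6 = 1 carry 1
  2+6+1 = 1 carry 1
  6+7+1 = 6 carry 1
  5+7+1 = 5 carry 1
  1+2+1 = 4
  7+5 = 4 carry 1
  0+1+1 = 2
  3+0 = 3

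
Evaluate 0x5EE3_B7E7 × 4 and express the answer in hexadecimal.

Multiply each base-16 digit by 4, carrying:
  7×4 = 28 → write C carry 1
  E×4+1 = 57 → write 9 carry 3
  7×4+3 = 31 → write F carry 1
  B×4+1 = 45 → write D carry 2
  3×4+2 = 14 → write E
  E×4 = 56 → write 8 carry 3
  E×4+3 = 59 → write B carry 3
  5×4+3 = 23 → write 7 carry 1
  remaining carry: 1

0x17B8EDF9C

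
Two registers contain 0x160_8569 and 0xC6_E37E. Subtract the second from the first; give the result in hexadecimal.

Subtract column by column in base 16:
  9-E → B (borrow)
  6-7-1 → E (borrow)
  5-3-1 → 1
  8-E → A (borrow)
  0-6-1 → 9 (borrow)
  6-C-1 → 9 (borrow)
  1-0-1 → 0

0x99A1EB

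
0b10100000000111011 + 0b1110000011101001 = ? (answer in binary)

Add column by column in base 2, right to left:
  1+1 = 0 carry 1
  1+0+1 = 0 carry 1
  0+0+1 = 1
  1+1 = 0 carry 1
  1+0+1 = 0 carry 1
  1+1+1 = 1 carry 1
  0+1+1 = 0 carry 1
  0+1+1 = 0 carry 1
  0+0+1 = 1
  0+0 = 0
  0+0 = 0
  0+0 = 0
  0+0 = 0
  0+1 = 1
  1+1 = 0 carry 1
  0+1+1 = 0 carry 1
  1+0+1 = 0 carry 1
  final carry 1

0b100010000100100100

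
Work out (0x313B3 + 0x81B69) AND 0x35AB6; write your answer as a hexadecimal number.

0x30A14

Add column by column in base 16, right to left:
  3+9 = C
  B+6 = 1 carry 1
  3+B+1 = F
  1+1 = 2
  3+8 = B
Sum = 0xB2F1C; now AND with 0x35AB6:
  B&3=3, 2&5=0, F&A=A, 1&B=1, C&6=4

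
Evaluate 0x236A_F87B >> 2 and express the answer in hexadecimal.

0x8DABE1E

2 bits is not a whole number of base-16 digits; in binary: 100011011010101111100001111011 >> 2 = 1000110110101011111000011110.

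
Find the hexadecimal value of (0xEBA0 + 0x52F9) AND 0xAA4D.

Add column by column in base 16, right to left:
  0+9 = 9
  A+F = 9 carry 1
  B+2+1 = E
  E+5 = 3 carry 1
  final carry 1
Sum = 0x13E99; now AND with 0xAA4D:
  1&0=0, 3&A=2, E&A=A, 9&4=0, 9&D=9

0x2A09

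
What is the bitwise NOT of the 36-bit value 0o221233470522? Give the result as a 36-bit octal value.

0o556544307255

Each oct digit d becomes 7−d:
  2→5, 2→5, 1→6, 2→5, 3→4, 3→4, 4→3, 7→0, 0→7, 5→2, 2→5, 2→5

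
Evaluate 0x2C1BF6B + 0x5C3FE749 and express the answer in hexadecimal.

0x5F01A6B4

Add column by column in base 16, right to left:
  B+9 = 4 carry 1
  6+4+1 = B
  F+7 = 6 carry 1
  B+E+1 = A carry 1
  1+F+1 = 1 carry 1
  C+3+1 = 0 carry 1
  2+C+1 = F
  0+5 = 5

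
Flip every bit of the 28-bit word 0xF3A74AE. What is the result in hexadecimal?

Each hex digit d becomes F−d:
  F→0, 3→C, A→5, 7→8, 4→B, A→5, E→1

0x0C58B51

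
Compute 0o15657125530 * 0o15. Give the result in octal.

0o263745131570

Multiply each base-8 digit by 13, carrying:
  0×13 = 0 → write 0
  3×13 = 39 → write 7 carry 4
  5×13+4 = 69 → write 5 carry 8
  5×13+8 = 73 → write 1 carry 9
  2×13+9 = 35 → write 3 carry 4
  1×13+4 = 17 → write 1 carry 2
  7×13+2 = 93 → write 5 carry 11
  5×13+11 = 76 → write 4 carry 9
  6×13+9 = 87 → write 7 carry 10
  5×13+10 = 75 → write 3 carry 9
  1×13+9 = 22 → write 6 carry 2
  remaining carry: 2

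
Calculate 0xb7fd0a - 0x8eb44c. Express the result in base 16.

0x2948be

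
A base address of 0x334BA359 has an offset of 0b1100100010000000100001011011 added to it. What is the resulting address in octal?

0o7764725664

0x334BA359 = 0o6322721531 in octal.
0b1100100010000000100001011011 = 0o1442004133 in octal.
Add column by column in base 8, right to left:
  1+3 = 4
  3+3 = 6
  5+1 = 6
  1+4 = 5
  2+0 = 2
  7+0 = 7
  2+2 = 4
  2+4 = 6
  3+4 = 7
  6+1 = 7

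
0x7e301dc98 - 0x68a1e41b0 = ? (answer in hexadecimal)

Subtract column by column in base 16:
  8-0 → 8
  9-b → e (borrow)
  c-1-1 → a
  d-4 → 9
  1-e → 3 (borrow)
  0-1-1 → e (borrow)
  3-a-1 → 8 (borrow)
  e-8-1 → 5
  7-6 → 1

0x158e39ae8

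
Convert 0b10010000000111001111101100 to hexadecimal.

0x24073EC

Group the bits into nibbles: 0010 0100 0000 0111 0011 1110 1100 → 24073EC.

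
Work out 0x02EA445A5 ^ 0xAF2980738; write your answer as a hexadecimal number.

0xADC3C429D

XOR each hex digit independently (no carries):
  0^A=A, 2^F=D, E^2=C, A^9=3, 4^8=C, 4^0=4, 5^7=2, A^3=9, 5^8=D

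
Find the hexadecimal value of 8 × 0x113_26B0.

Multiply each base-16 digit by 8, carrying:
  0×8 = 0 → write 0
  B×8 = 88 → write 8 carry 5
  6×8+5 = 53 → write 5 carry 3
  2×8+3 = 19 → write 3 carry 1
  3×8+1 = 25 → write 9 carry 1
  1×8+1 = 9 → write 9
  1×8 = 8 → write 8

0x8993580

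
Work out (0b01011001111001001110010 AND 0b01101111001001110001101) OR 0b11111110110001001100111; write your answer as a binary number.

0b11111111111001001100111

0b01011001111001001110010 AND 0b01101111001001110001101 = 0b01001001001001000000000.
Then OR with 0b11111110110001001100111.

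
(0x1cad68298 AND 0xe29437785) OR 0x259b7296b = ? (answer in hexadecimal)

0x1cad68298 AND 0xe29437785 = 0x008420280.
Then OR with 0x259b7296b.

0x259f72beb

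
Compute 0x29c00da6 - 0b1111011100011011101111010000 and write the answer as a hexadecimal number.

0x1a4e51d6

0b1111011100011011101111010000 = 0xf71bbd0 in hexadecimal.
Subtract column by column in base 16:
  6-0 → 6
  a-d → d (borrow)
  d-b-1 → 1
  0-b → 5 (borrow)
  0-1-1 → e (borrow)
  c-7-1 → 4
  9-f → a (borrow)
  2-0-1 → 1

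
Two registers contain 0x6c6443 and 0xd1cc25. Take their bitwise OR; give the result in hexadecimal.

OR each hex digit independently (no carries):
  6|d=f, c|1=d, 6|c=e, 4|c=c, 4|2=6, 3|5=7

0xfdec67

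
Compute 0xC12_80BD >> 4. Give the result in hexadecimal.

Shifting right by 4 bits = 1 hex digit: drop the last 1.

0xC1280B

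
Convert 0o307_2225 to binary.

Each octal digit is 3 bits: 3=011 0=000 7=111 2=010 2=010 2=010 5=101.

0b11000111010010010101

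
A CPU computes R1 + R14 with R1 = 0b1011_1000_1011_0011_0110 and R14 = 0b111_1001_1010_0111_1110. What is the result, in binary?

0b100110010010110110100

Add column by column in base 2, right to left:
  0+0 = 0
  1+1 = 0 carry 1
  1+1+1 = 1 carry 1
  0+1+1 = 0 carry 1
  1+1+1 = 1 carry 1
  1+1+1 = 1 carry 1
  0+1+1 = 0 carry 1
  0+0+1 = 1
  1+0 = 1
  1+1 = 0 carry 1
  0+0+1 = 1
  1+1 = 0 carry 1
  0+1+1 = 0 carry 1
  0+0+1 = 1
  0+0 = 0
  1+1 = 0 carry 1
  1+1+1 = 1 carry 1
  1+1+1 = 1 carry 1
  0+1+1 = 0 carry 1
  1+0+1 = 0 carry 1
  final carry 1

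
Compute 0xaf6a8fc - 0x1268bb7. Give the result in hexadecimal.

0x9d01d45

Subtract column by column in base 16:
  c-7 → 5
  f-b → 4
  8-b → d (borrow)
  a-8-1 → 1
  6-6 → 0
  f-2 → d
  a-1 → 9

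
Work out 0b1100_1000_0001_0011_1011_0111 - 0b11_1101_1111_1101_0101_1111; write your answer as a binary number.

0b100010100001011001011000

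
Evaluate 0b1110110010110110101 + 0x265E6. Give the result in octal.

0b1110110010110110101 = 0o1662665 in octal.
0x265E6 = 0o462746 in octal.
Add column by column in base 8, right to left:
  5+6 = 3 carry 1
  6+4+1 = 3 carry 1
  6+7+1 = 6 carry 1
  2+2+1 = 5
  6+6 = 4 carry 1
  6+4+1 = 3 carry 1
  1+0+1 = 2

0o2345633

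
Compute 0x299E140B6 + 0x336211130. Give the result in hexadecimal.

Add column by column in base 16, right to left:
  6+0 = 6
  B+3 = E
  0+1 = 1
  4+1 = 5
  1+1 = 2
  E+2 = 0 carry 1
  9+6+1 = 0 carry 1
  9+3+1 = D
  2+3 = 5

0x5D00251E6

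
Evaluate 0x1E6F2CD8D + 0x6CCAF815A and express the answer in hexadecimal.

0x8B3A24EE7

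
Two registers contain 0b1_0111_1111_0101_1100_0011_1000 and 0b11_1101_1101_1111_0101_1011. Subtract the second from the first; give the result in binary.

Subtract column by column in base 2:
  0-1 → 1 (borrow)
  0-1-1 → 0 (borrow)
  0-0-1 → 1 (borrow)
  1-1-1 → 1 (borrow)
  1-1-1 → 1 (borrow)
  1-0-1 → 0
  0-1 → 1 (borrow)
  0-0-1 → 1 (borrow)
  0-1-1 → 0 (borrow)
  0-1-1 → 0 (borrow)
  1-1-1 → 1 (borrow)
  1-1-1 → 1 (borrow)
  1-1-1 → 1 (borrow)
  0-0-1 → 1 (borrow)
  1-1-1 → 1 (borrow)
  0-1-1 → 0 (borrow)
  1-1-1 → 1 (borrow)
  1-0-1 → 0
  1-1 → 0
  1-1 → 0
  1-1 → 0
  1-1 → 0
  1-0 → 1
  0-0 → 0
  1-0 → 1

0b1010000010111110011011101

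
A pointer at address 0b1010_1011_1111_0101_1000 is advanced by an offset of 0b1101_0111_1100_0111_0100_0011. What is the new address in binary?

Add column by column in base 2, right to left:
  0+1 = 1
  0+1 = 1
  0+0 = 0
  1+0 = 1
  1+0 = 1
  0+0 = 0
  1+1 = 0 carry 1
  0+0+1 = 1
  1+1 = 0 carry 1
  1+1+1 = 1 carry 1
  1+1+1 = 1 carry 1
  1+0+1 = 0 carry 1
  1+0+1 = 0 carry 1
  1+0+1 = 0 carry 1
  0+1+1 = 0 carry 1
  1+1+1 = 1 carry 1
  0+1+1 = 0 carry 1
  1+1+1 = 1 carry 1
  0+1+1 = 0 carry 1
  1+0+1 = 0 carry 1
  0+1+1 = 0 carry 1
  0+0+1 = 1
  0+1 = 1
  0+1 = 1

0b111000101000011010011011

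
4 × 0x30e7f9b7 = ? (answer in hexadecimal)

0xc39fe6dc

Multiply each base-16 digit by 4, carrying:
  7×4 = 28 → write c carry 1
  b×4+1 = 45 → write d carry 2
  9×4+2 = 38 → write 6 carry 2
  f×4+2 = 62 → write e carry 3
  7×4+3 = 31 → write f carry 1
  e×4+1 = 57 → write 9 carry 3
  0×4+3 = 3 → write 3
  3×4 = 12 → write c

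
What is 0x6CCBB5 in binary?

Expand each hex digit to 4 bits: 6=0110 C=1100 C=1100 B=1011 B=1011 5=0101.

0b11011001100101110110101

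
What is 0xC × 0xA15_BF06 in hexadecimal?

0x7904F448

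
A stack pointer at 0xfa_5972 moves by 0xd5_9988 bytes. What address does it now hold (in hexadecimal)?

0x1cff2fa

Add column by column in base 16, right to left:
  2+8 = a
  7+8 = f
  9+9 = 2 carry 1
  5+9+1 = f
  a+5 = f
  f+d = c carry 1
  final carry 1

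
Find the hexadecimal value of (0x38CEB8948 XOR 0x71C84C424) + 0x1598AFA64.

0x5E9FA47D0

First 0x38CEB8948 XOR 0x71C84C424 = 0x4906F4D6C.
Add column by column in base 16, right to left:
  C+4 = 0 carry 1
  6+6+1 = D
  D+A = 7 carry 1
  4+F+1 = 4 carry 1
  F+A+1 = A carry 1
  6+8+1 = F
  0+9 = 9
  9+5 = E
  4+1 = 5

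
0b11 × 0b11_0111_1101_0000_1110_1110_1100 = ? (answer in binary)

Multiply each base-2 digit by 3, carrying:
  0×3 = 0 → write 0
  0×3 = 0 → write 0
  1×3 = 3 → write 1 carry 1
  1×3+1 = 4 → write 0 carry 2
  0×3+2 = 2 → write 0 carry 1
  1×3+1 = 4 → write 0 carry 2
  1×3+2 = 5 → write 1 carry 2
  1×3+2 = 5 → write 1 carry 2
  0×3+2 = 2 → write 0 carry 1
  1×3+1 = 4 → write 0 carry 2
  1×3+2 = 5 → write 1 carry 2
  1×3+2 = 5 → write 1 carry 2
  0×3+2 = 2 → write 0 carry 1
  0×3+1 = 1 → write 1
  0×3 = 0 → write 0
  0×3 = 0 → write 0
  1×3 = 3 → write 1 carry 1
  0×3+1 = 1 → write 1
  1×3 = 3 → write 1 carry 1
  1×3+1 = 4 → write 0 carry 2
  1×3+2 = 5 → write 1 carry 2
  1×3+2 = 5 → write 1 carry 2
  1×3+2 = 5 → write 1 carry 2
  0×3+2 = 2 → write 0 carry 1
  1×3+1 = 4 → write 0 carry 2
  1×3+2 = 5 → write 1 carry 2
  remaining carry: 10

0b1010011101110010110011000100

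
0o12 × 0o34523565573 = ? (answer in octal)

0o436505231316

Multiply each base-8 digit by 10, carrying:
  3×10 = 30 → write 6 carry 3
  7×10+3 = 73 → write 1 carry 9
  5×10+9 = 59 → write 3 carry 7
  5×10+7 = 57 → write 1 carry 7
  6×10+7 = 67 → write 3 carry 8
  5×10+8 = 58 → write 2 carry 7
  3×10+7 = 37 → write 5 carry 4
  2×10+4 = 24 → write 0 carry 3
  5×10+3 = 53 → write 5 carry 6
  4×10+6 = 46 → write 6 carry 5
  3×10+5 = 35 → write 3 carry 4
  remaining carry: 4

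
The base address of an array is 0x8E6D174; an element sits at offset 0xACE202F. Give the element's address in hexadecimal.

0x13B4F1A3

Add column by column in base 16, right to left:
  4+F = 3 carry 1
  7+2+1 = A
  1+0 = 1
  D+2 = F
  6+E = 4 carry 1
  E+C+1 = B carry 1
  8+A+1 = 3 carry 1
  final carry 1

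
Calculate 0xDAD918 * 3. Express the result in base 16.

0x2908B48

Multiply each base-16 digit by 3, carrying:
  8×3 = 24 → write 8 carry 1
  1×3+1 = 4 → write 4
  9×3 = 27 → write B carry 1
  D×3+1 = 40 → write 8 carry 2
  A×3+2 = 32 → write 0 carry 2
  D×3+2 = 41 → write 9 carry 2
  remaining carry: 2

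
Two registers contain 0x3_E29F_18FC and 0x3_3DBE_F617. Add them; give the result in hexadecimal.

0x7205E0F13

Add column by column in base 16, right to left:
  C+7 = 3 carry 1
  F+1+1 = 1 carry 1
  8+6+1 = F
  1+F = 0 carry 1
  F+E+1 = E carry 1
  9+B+1 = 5 carry 1
  2+D+1 = 0 carry 1
  E+3+1 = 2 carry 1
  3+3+1 = 7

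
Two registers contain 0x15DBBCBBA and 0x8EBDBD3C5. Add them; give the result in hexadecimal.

0xA49979F7F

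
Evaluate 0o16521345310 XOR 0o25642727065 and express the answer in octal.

XOR each oct digit independently (no carries):
  1^2=3, 6^5=3, 5^6=3, 2^4=6, 1^2=3, 3^7=4, 4^2=6, 5^7=2, 3^0=3, 1^6=7, 0^5=5

0o33363462375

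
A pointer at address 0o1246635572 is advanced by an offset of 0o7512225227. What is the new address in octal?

Add column by column in base 8, right to left:
  2+7 = 1 carry 1
  7+2+1 = 2 carry 1
  5+2+1 = 0 carry 1
  5+5+1 = 3 carry 1
  3+2+1 = 6
  6+2 = 0 carry 1
  6+2+1 = 1 carry 1
  4+1+1 = 6
  2+5 = 7
  1+7 = 0 carry 1
  final carry 1

0o10761063021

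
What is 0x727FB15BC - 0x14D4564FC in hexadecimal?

Subtract column by column in base 16:
  C-C → 0
  B-F → C (borrow)
  5-4-1 → 0
  1-6 → B (borrow)
  B-5-1 → 5
  F-4 → B
  7-D → A (borrow)
  2-4-1 → D (borrow)
  7-1-1 → 5

0x5DAB5B0C0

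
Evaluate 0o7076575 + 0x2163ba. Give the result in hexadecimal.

0o7076575 = 0x1c7d7d in hexadecimal.
Add column by column in base 16, right to left:
  d+a = 7 carry 1
  7+b+1 = 3 carry 1
  d+3+1 = 1 carry 1
  7+6+1 = e
  c+1 = d
  1+2 = 3

0x3de137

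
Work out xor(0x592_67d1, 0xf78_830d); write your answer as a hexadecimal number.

0xaeae4dc

XOR each hex digit independently (no carries):
  5^f=a, 9^7=e, 2^8=a, 6^8=e, 7^3=4, d^0=d, 1^d=c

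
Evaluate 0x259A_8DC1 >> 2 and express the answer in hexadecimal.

0x966A370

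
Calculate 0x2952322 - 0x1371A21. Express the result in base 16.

Subtract column by column in base 16:
  2-1 → 1
  2-2 → 0
  3-A → 9 (borrow)
  2-1-1 → 0
  5-7 → E (borrow)
  9-3-1 → 5
  2-1 → 1

0x15E0901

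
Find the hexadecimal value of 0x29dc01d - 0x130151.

0x28abecc

Subtract column by column in base 16:
  d-1 → c
  1-5 → c (borrow)
  0-1-1 → e (borrow)
  c-0-1 → b
  d-3 → a
  9-1 → 8
  2-0 → 2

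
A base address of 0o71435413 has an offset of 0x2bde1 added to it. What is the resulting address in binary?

0o71435413 = 0b111001100011101100001011 in binary.
0x2bde1 = 0b101011110111100001 in binary.
Add column by column in base 2, right to left:
  1+1 = 0 carry 1
  1+0+1 = 0 carry 1
  0+0+1 = 1
  1+0 = 1
  0+0 = 0
  0+1 = 1
  0+1 = 1
  0+1 = 1
  1+1 = 0 carry 1
  1+0+1 = 0 carry 1
  0+1+1 = 0 carry 1
  1+1+1 = 1 carry 1
  1+1+1 = 1 carry 1
  1+1+1 = 1 carry 1
  0+0+1 = 1
  0+1 = 1
  0+0 = 0
  1+1 = 0 carry 1
  1+0+1 = 0 carry 1
  0+0+1 = 1
  0+0 = 0
  1+0 = 1
  1+0 = 1
  1+0 = 1

0b111010001111100011101100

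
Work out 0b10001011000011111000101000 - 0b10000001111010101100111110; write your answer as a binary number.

0b1001001001001011101010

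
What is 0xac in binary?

0b10101100

Expand each hex digit to 4 bits: a=1010 c=1100.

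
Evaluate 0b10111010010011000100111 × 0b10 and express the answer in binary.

0b101110100100110001001110

Multiply each base-2 digit by 2, carrying:
  1×2 = 2 → write 0 carry 1
  1×2+1 = 3 → write 1 carry 1
  1×2+1 = 3 → write 1 carry 1
  0×2+1 = 1 → write 1
  0×2 = 0 → write 0
  1×2 = 2 → write 0 carry 1
  0×2+1 = 1 → write 1
  0×2 = 0 → write 0
  0×2 = 0 → write 0
  1×2 = 2 → write 0 carry 1
  1×2+1 = 3 → write 1 carry 1
  0×2+1 = 1 → write 1
  0×2 = 0 → write 0
  1×2 = 2 → write 0 carry 1
  0×2+1 = 1 → write 1
  0×2 = 0 → write 0
  1×2 = 2 → write 0 carry 1
  0×2+1 = 1 → write 1
  1×2 = 2 → write 0 carry 1
  1×2+1 = 3 → write 1 carry 1
  1×2+1 = 3 → write 1 carry 1
  0×2+1 = 1 → write 1
  1×2 = 2 → write 0 carry 1
  remaining carry: 1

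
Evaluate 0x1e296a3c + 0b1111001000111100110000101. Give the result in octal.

0o4003361701

0x1e296a3c = 0o3612265074 in octal.
0b1111001000111100110000101 = 0o171074605 in octal.
Add column by column in base 8, right to left:
  4+5 = 1 carry 1
  7+0+1 = 0 carry 1
  0+6+1 = 7
  5+4 = 1 carry 1
  6+7+1 = 6 carry 1
  2+0+1 = 3
  2+1 = 3
  1+7 = 0 carry 1
  6+1+1 = 0 carry 1
  3+0+1 = 4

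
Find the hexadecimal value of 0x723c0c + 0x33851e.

Add column by column in base 16, right to left:
  c+e = a carry 1
  0+1+1 = 2
  c+5 = 1 carry 1
  3+8+1 = c
  2+3 = 5
  7+3 = a

0xa5c12a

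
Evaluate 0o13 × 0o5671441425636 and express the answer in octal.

0o100371160757712

Multiply each base-8 digit by 11, carrying:
  6×11 = 66 → write 2 carry 8
  3×11+8 = 41 → write 1 carry 5
  6×11+5 = 71 → write 7 carry 8
  5×11+8 = 63 → write 7 carry 7
  2×11+7 = 29 → write 5 carry 3
  4×11+3 = 47 → write 7 carry 5
  1×11+5 = 16 → write 0 carry 2
  4×11+2 = 46 → write 6 carry 5
  4×11+5 = 49 → write 1 carry 6
  1×11+6 = 17 → write 1 carry 2
  7×11+2 = 79 → write 7 carry 9
  6×11+9 = 75 → write 3 carry 9
  5×11+9 = 64 → write 0 carry 8
  remaining carry: 10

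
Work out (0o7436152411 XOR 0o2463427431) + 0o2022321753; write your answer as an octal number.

First 0o7436152411 XOR 0o2463427431 = 0o5055575020.
Add column by column in base 8, right to left:
  0+3 = 3
  2+5 = 7
  0+7 = 7
  5+1 = 6
  7+2 = 1 carry 1
  5+3+1 = 1 carry 1
  5+2+1 = 0 carry 1
  5+2+1 = 0 carry 1
  0+0+1 = 1
  5+2 = 7

0o7100116773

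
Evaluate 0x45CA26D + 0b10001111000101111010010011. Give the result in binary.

0b110100110010000000100000000

0x45CA26D = 0b100010111001010001001101101 in binary.
Add column by column in base 2, right to left:
  1+1 = 0 carry 1
  0+1+1 = 0 carry 1
  1+0+1 = 0 carry 1
  1+0+1 = 0 carry 1
  0+1+1 = 0 carry 1
  1+0+1 = 0 carry 1
  1+0+1 = 0 carry 1
  0+1+1 = 0 carry 1
  0+0+1 = 1
  1+1 = 0 carry 1
  0+1+1 = 0 carry 1
  0+1+1 = 0 carry 1
  0+1+1 = 0 carry 1
  1+0+1 = 0 carry 1
  0+1+1 = 0 carry 1
  1+0+1 = 0 carry 1
  0+0+1 = 1
  0+0 = 0
  1+1 = 0 carry 1
  1+1+1 = 1 carry 1
  1+1+1 = 1 carry 1
  0+1+1 = 0 carry 1
  1+0+1 = 0 carry 1
  0+0+1 = 1
  0+0 = 0
  0+1 = 1
  1+0 = 1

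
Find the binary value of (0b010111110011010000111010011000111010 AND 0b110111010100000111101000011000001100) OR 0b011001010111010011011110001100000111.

0b010111110011010000111010011000111010 AND 0b110111010100000111101000011000001100 = 0b010111010000000000101000011000001000.
Then OR with 0b011001010111010011011110001100000111.

0b11111010111010011111110011100001111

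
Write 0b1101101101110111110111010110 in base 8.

0o1555676726

Group the bits in threes: 001 101 101 101 110 111 110 111 010 110 → 1555676726.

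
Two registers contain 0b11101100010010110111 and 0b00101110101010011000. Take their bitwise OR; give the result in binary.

0b11101110111010111111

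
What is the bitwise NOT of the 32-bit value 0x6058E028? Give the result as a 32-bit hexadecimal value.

0x9FA71FD7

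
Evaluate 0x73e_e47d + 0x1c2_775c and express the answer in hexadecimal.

Add column by column in base 16, right to left:
  d+c = 9 carry 1
  7+5+1 = d
  4+7 = b
  e+7 = 5 carry 1
  e+2+1 = 1 carry 1
  3+c+1 = 0 carry 1
  7+1+1 = 9

0x9015bd9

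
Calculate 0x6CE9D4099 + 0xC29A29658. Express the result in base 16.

0x12F83FD6F1

Add column by column in base 16, right to left:
  9+8 = 1 carry 1
  9+5+1 = F
  0+6 = 6
  4+9 = D
  D+2 = F
  9+A = 3 carry 1
  E+9+1 = 8 carry 1
  C+2+1 = F
  6+C = 2 carry 1
  final carry 1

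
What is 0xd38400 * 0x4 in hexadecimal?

Multiply each base-16 digit by 4, carrying:
  0×4 = 0 → write 0
  0×4 = 0 → write 0
  4×4 = 16 → write 0 carry 1
  8×4+1 = 33 → write 1 carry 2
  3×4+2 = 14 → write e
  d×4 = 52 → write 4 carry 3
  remaining carry: 3

0x34e1000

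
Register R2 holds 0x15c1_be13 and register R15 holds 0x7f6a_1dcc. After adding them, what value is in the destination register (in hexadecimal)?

Add column by column in base 16, right to left:
  3+c = f
  1+c = d
  e+d = b carry 1
  b+1+1 = d
  1+a = b
  c+6 = 2 carry 1
  5+f+1 = 5 carry 1
  1+7+1 = 9

0x952bdbdf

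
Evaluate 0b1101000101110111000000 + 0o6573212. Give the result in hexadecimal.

0b1101000101110111000000 = 0x345dc0 in hexadecimal.
0o6573212 = 0x1af68a in hexadecimal.
Add column by column in base 16, right to left:
  0+a = a
  c+8 = 4 carry 1
  d+6+1 = 4 carry 1
  5+f+1 = 5 carry 1
  4+a+1 = f
  3+1 = 4

0x4f544a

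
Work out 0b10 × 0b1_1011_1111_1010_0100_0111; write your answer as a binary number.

Multiply each base-2 digit by 2, carrying:
  1×2 = 2 → write 0 carry 1
  1×2+1 = 3 → write 1 carry 1
  1×2+1 = 3 → write 1 carry 1
  0×2+1 = 1 → write 1
  0×2 = 0 → write 0
  0×2 = 0 → write 0
  1×2 = 2 → write 0 carry 1
  0×2+1 = 1 → write 1
  0×2 = 0 → write 0
  1×2 = 2 → write 0 carry 1
  0×2+1 = 1 → write 1
  1×2 = 2 → write 0 carry 1
  1×2+1 = 3 → write 1 carry 1
  1×2+1 = 3 → write 1 carry 1
  1×2+1 = 3 → write 1 carry 1
  1×2+1 = 3 → write 1 carry 1
  1×2+1 = 3 → write 1 carry 1
  1×2+1 = 3 → write 1 carry 1
  0×2+1 = 1 → write 1
  1×2 = 2 → write 0 carry 1
  1×2+1 = 3 → write 1 carry 1
  remaining carry: 1

0b1101111111010010001110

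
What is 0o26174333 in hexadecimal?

0x58F8DB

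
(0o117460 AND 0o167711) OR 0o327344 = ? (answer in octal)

0o327744

0o117460 AND 0o167711 = 0o107400.
Then OR with 0o327344.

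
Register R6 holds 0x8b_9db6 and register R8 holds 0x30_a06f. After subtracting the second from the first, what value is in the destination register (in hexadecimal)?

0x5afd47

Subtract column by column in base 16:
  6-f → 7 (borrow)
  b-6-1 → 4
  d-0 → d
  9-a → f (borrow)
  b-0-1 → a
  8-3 → 5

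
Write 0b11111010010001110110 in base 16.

0xfa476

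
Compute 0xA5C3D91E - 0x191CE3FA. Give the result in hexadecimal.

0x8CA6F524

Subtract column by column in base 16:
  E-A → 4
  1-F → 2 (borrow)
  9-3-1 → 5
  D-E → F (borrow)
  3-C-1 → 6 (borrow)
  C-1-1 → A
  5-9 → C (borrow)
  A-1-1 → 8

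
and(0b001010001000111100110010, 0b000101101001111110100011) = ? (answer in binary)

0b000000001000111100100010

AND bit by bit (1 only where both bits are 1):
  001010001000111100110010
& 000101101001111110100011
= 000000001000111100100010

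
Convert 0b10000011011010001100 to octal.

Group the bits in threes: 010 000 011 011 010 001 100 → 2033214.

0o2033214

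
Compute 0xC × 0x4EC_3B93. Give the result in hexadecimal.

0x3B12CAE4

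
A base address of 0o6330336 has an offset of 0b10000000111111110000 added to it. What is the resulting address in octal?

0o10340316

0b10000000111111110000 = 0o2007760 in octal.
Add column by column in base 8, right to left:
  6+0 = 6
  3+6 = 1 carry 1
  3+7+1 = 3 carry 1
  0+7+1 = 0 carry 1
  3+0+1 = 4
  3+0 = 3
  6+2 = 0 carry 1
  final carry 1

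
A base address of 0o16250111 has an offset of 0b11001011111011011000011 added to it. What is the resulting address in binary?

0b100111110100011100001100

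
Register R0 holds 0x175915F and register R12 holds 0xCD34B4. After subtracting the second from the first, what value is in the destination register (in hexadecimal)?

0xA85CAB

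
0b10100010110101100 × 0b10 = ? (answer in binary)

Multiply each base-2 digit by 2, carrying:
  0×2 = 0 → write 0
  0×2 = 0 → write 0
  1×2 = 2 → write 0 carry 1
  1×2+1 = 3 → write 1 carry 1
  0×2+1 = 1 → write 1
  1×2 = 2 → write 0 carry 1
  0×2+1 = 1 → write 1
  1×2 = 2 → write 0 carry 1
  1×2+1 = 3 → write 1 carry 1
  0×2+1 = 1 → write 1
  1×2 = 2 → write 0 carry 1
  0×2+1 = 1 → write 1
  0×2 = 0 → write 0
  0×2 = 0 → write 0
  1×2 = 2 → write 0 carry 1
  0×2+1 = 1 → write 1
  1×2 = 2 → write 0 carry 1
  remaining carry: 1

0b101000101101011000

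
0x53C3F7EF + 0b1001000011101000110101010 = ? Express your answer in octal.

0o12471344631

0x53C3F7EF = 0o12360773757 in octal.
0b1001000011101000110101010 = 0o110350652 in octal.
Add column by column in base 8, right to left:
  7+2 = 1 carry 1
  5+5+1 = 3 carry 1
  7+6+1 = 6 carry 1
  3+0+1 = 4
  7+5 = 4 carry 1
  7+3+1 = 3 carry 1
  0+0+1 = 1
  6+1 = 7
  3+1 = 4
  2+0 = 2
  1+0 = 1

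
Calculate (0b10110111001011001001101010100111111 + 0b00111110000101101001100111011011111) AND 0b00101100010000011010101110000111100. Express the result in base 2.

0b100100010000010010000010000011100

Add column by column in base 2, right to left:
  1+1 = 0 carry 1
  1+1+1 = 1 carry 1
  1+1+1 = 1 carry 1
  1+1+1 = 1 carry 1
  1+1+1 = 1 carry 1
  1+0+1 = 0 carry 1
  0+1+1 = 0 carry 1
  0+1+1 = 0 carry 1
  1+0+1 = 0 carry 1
  0+1+1 = 0 carry 1
  1+1+1 = 1 carry 1
  0+1+1 = 0 carry 1
  1+0+1 = 0 carry 1
  0+0+1 = 1
  1+1 = 0 carry 1
  1+1+1 = 1 carry 1
  0+0+1 = 1
  0+0 = 0
  1+1 = 0 carry 1
  0+0+1 = 1
  0+1 = 1
  1+1 = 0 carry 1
  1+0+1 = 0 carry 1
  0+1+1 = 0 carry 1
  1+0+1 = 0 carry 1
  0+0+1 = 1
  0+0 = 0
  1+0 = 1
  1+1 = 0 carry 1
  1+1+1 = 1 carry 1
  0+1+1 = 0 carry 1
  1+1+1 = 1 carry 1
  1+1+1 = 1 carry 1
  0+0+1 = 1
  1+0 = 1
Sum = 0b11110101010000110011010010000011110; now AND with 0b00101100010000011010101110000111100:
  11110101010000110011010010000011110
& 00101100010000011010101110000111100
= 00100100010000010010000010000011100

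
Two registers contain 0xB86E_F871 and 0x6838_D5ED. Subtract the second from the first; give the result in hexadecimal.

0x50362284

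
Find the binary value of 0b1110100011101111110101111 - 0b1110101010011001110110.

0b1100101110011100100111001

Subtract column by column in base 2:
  1-0 → 1
  1-1 → 0
  1-1 → 0
  1-0 → 1
  0-1 → 1 (borrow)
  1-1-1 → 1 (borrow)
  0-1-1 → 0 (borrow)
  1-0-1 → 0
  1-0 → 1
  1-1 → 0
  1-1 → 0
  1-0 → 1
  1-0 → 1
  0-1 → 1 (borrow)
  1-0-1 → 0
  1-1 → 0
  1-0 → 1
  0-1 → 1 (borrow)
  0-0-1 → 1 (borrow)
  0-1-1 → 0 (borrow)
  1-1-1 → 1 (borrow)
  0-1-1 → 0 (borrow)
  1-0-1 → 0
  1-0 → 1
  1-0 → 1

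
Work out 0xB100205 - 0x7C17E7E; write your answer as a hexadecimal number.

0x34E8387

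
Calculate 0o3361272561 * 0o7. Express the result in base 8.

0o30231433027

Multiply each base-8 digit by 7, carrying:
  1×7 = 7 → write 7
  6×7 = 42 → write 2 carry 5
  5×7+5 = 40 → write 0 carry 5
  2×7+5 = 19 → write 3 carry 2
  7×7+2 = 51 → write 3 carry 6
  2×7+6 = 20 → write 4 carry 2
  1×7+2 = 9 → write 1 carry 1
  6×7+1 = 43 → write 3 carry 5
  3×7+5 = 26 → write 2 carry 3
  3×7+3 = 24 → write 0 carry 3
  remaining carry: 3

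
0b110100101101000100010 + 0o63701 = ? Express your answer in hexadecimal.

0x1AC1E3

0b110100101101000100010 = 0x1A5A22 in hexadecimal.
0o63701 = 0x67C1 in hexadecimal.
Add column by column in base 16, right to left:
  2+1 = 3
  2+C = E
  A+7 = 1 carry 1
  5+6+1 = C
  A+0 = A
  1+0 = 1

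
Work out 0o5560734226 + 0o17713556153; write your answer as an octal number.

0o25474512401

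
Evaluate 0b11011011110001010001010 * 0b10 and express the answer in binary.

Multiply each base-2 digit by 2, carrying:
  0×2 = 0 → write 0
  1×2 = 2 → write 0 carry 1
  0×2+1 = 1 → write 1
  1×2 = 2 → write 0 carry 1
  0×2+1 = 1 → write 1
  0×2 = 0 → write 0
  0×2 = 0 → write 0
  1×2 = 2 → write 0 carry 1
  0×2+1 = 1 → write 1
  1×2 = 2 → write 0 carry 1
  0×2+1 = 1 → write 1
  0×2 = 0 → write 0
  0×2 = 0 → write 0
  1×2 = 2 → write 0 carry 1
  1×2+1 = 3 → write 1 carry 1
  1×2+1 = 3 → write 1 carry 1
  1×2+1 = 3 → write 1 carry 1
  0×2+1 = 1 → write 1
  1×2 = 2 → write 0 carry 1
  1×2+1 = 3 → write 1 carry 1
  0×2+1 = 1 → write 1
  1×2 = 2 → write 0 carry 1
  1×2+1 = 3 → write 1 carry 1
  remaining carry: 1

0b110110111100010100010100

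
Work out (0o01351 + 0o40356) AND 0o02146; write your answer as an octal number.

0o106

Add column by column in base 8, right to left:
  1+6 = 7
  5+5 = 2 carry 1
  3+3+1 = 7
  1+0 = 1
  0+4 = 4
Sum = 0o41727; now AND with 0o02146:
  4&0=0, 1&2=0, 7&1=1, 2&4=0, 7&6=6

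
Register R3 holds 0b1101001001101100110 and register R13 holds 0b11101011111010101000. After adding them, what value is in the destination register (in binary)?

0b101010101001000001110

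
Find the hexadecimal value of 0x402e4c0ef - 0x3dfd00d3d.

0x2314b3b2

Subtract column by column in base 16:
  f-d → 2
  e-3 → b
  0-d → 3 (borrow)
  c-0-1 → b
  4-0 → 4
  e-d → 1
  2-f → 3 (borrow)
  0-d-1 → 2 (borrow)
  4-3-1 → 0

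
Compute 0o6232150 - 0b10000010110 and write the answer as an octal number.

0b10000010110 = 0o2026 in octal.
Subtract column by column in base 8:
  0-6 → 2 (borrow)
  5-2-1 → 2
  1-0 → 1
  2-2 → 0
  3-0 → 3
  2-0 → 2
  6-0 → 6

0o6230122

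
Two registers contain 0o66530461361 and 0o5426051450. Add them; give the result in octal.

Add column by column in base 8, right to left:
  1+0 = 1
  6+5 = 3 carry 1
  3+4+1 = 0 carry 1
  1+1+1 = 3
  6+5 = 3 carry 1
  4+0+1 = 5
  0+6 = 6
  3+2 = 5
  5+4 = 1 carry 1
  6+5+1 = 4 carry 1
  6+0+1 = 7

0o74156533031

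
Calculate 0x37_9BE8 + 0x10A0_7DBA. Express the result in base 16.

0x10D819A2

Add column by column in base 16, right to left:
  8+A = 2 carry 1
  E+B+1 = A carry 1
  B+D+1 = 9 carry 1
  9+7+1 = 1 carry 1
  7+0+1 = 8
  3+A = D
  0+0 = 0
  0+1 = 1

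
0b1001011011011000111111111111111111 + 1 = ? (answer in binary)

The trailing 18 digits are 1 (max in base 2), so adding 1 cascades: they roll to 0 and the next digit up increments.

0b1001011011011001000000000000000000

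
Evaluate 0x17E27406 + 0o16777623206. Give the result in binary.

0b10001111111000011001101010001100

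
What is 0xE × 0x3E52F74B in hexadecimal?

0x36889861A

Multiply each base-16 digit by 14, carrying:
  B×14 = 154 → write A carry 9
  4×14+9 = 65 → write 1 carry 4
  7×14+4 = 102 → write 6 carry 6
  F×14+6 = 216 → write 8 carry 13
  2×14+13 = 41 → write 9 carry 2
  5×14+2 = 72 → write 8 carry 4
  E×14+4 = 200 → write 8 carry 12
  3×14+12 = 54 → write 6 carry 3
  remaining carry: 3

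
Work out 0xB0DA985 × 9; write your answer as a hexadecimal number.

0x637AF5AD

Multiply each base-16 digit by 9, carrying:
  5×9 = 45 → write D carry 2
  8×9+2 = 74 → write A carry 4
  9×9+4 = 85 → write 5 carry 5
  A×9+5 = 95 → write F carry 5
  D×9+5 = 122 → write A carry 7
  0×9+7 = 7 → write 7
  B×9 = 99 → write 3 carry 6
  remaining carry: 6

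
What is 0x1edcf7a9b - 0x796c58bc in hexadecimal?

Subtract column by column in base 16:
  b-c → f (borrow)
  9-b-1 → d (borrow)
  a-8-1 → 1
  7-5 → 2
  f-c → 3
  c-6 → 6
  d-9 → 4
  e-7 → 7
  1-0 → 1

0x1746321df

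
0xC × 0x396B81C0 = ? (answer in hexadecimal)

Multiply each base-16 digit by 12, carrying:
  0×12 = 0 → write 0
  C×12 = 144 → write 0 carry 9
  1×12+9 = 21 → write 5 carry 1
  8×12+1 = 97 → write 1 carry 6
  B×12+6 = 138 → write A carry 8
  6×12+8 = 80 → write 0 carry 5
  9×12+5 = 113 → write 1 carry 7
  3×12+7 = 43 → write B carry 2
  remaining carry: 2

0x2B10A1500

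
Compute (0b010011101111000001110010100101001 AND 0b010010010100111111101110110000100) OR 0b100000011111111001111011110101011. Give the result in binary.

0b010011101111000001110010100101001 AND 0b010010010100111111101110110000100 = 0b010010000100000001100010100000000.
Then OR with 0b100000011111111001111011110101011.

0b110010011111111001111011110101011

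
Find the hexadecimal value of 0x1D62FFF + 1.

The trailing 3 digits are F (max in base 16), so adding 1 cascades: they roll to 0 and the next digit up increments.

0x1D63000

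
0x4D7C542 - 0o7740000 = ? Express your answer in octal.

0o456002502

0x4D7C542 = 0o465742502 in octal.
Subtract column by column in base 8:
  2-0 → 2
  0-0 → 0
  5-0 → 5
  2-0 → 2
  4-4 → 0
  7-7 → 0
  5-7 → 6 (borrow)
  6-0-1 → 5
  4-0 → 4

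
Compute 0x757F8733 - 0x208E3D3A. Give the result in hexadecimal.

0x54F149F9

Subtract column by column in base 16:
  3-A → 9 (borrow)
  3-3-1 → F (borrow)
  7-D-1 → 9 (borrow)
  8-3-1 → 4
  F-E → 1
  7-8 → F (borrow)
  5-0-1 → 4
  7-2 → 5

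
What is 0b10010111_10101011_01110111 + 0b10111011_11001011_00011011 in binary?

Add column by column in base 2, right to left:
  1+1 = 0 carry 1
  1+1+1 = 1 carry 1
  1+0+1 = 0 carry 1
  0+1+1 = 0 carry 1
  1+1+1 = 1 carry 1
  1+0+1 = 0 carry 1
  1+0+1 = 0 carry 1
  0+0+1 = 1
  1+1 = 0 carry 1
  1+1+1 = 1 carry 1
  0+0+1 = 1
  1+1 = 0 carry 1
  0+0+1 = 1
  1+0 = 1
  0+1 = 1
  1+1 = 0 carry 1
  1+1+1 = 1 carry 1
  1+1+1 = 1 carry 1
  1+0+1 = 0 carry 1
  0+1+1 = 0 carry 1
  1+1+1 = 1 carry 1
  0+1+1 = 0 carry 1
  0+0+1 = 1
  1+1 = 0 carry 1
  final carry 1

0b1010100110111011010010010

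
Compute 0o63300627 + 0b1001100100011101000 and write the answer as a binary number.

0b110100100100101001111111

0o63300627 = 0b110011011000000110010111 in binary.
Add column by column in base 2, right to left:
  1+0 = 1
  1+0 = 1
  1+0 = 1
  0+1 = 1
  1+0 = 1
  0+1 = 1
  0+1 = 1
  1+1 = 0 carry 1
  1+0+1 = 0 carry 1
  0+0+1 = 1
  0+0 = 0
  0+1 = 1
  0+0 = 0
  0+0 = 0
  0+1 = 1
  1+1 = 0 carry 1
  1+0+1 = 0 carry 1
  0+0+1 = 1
  1+1 = 0 carry 1
  1+0+1 = 0 carry 1
  0+0+1 = 1
  0+0 = 0
  1+0 = 1
  1+0 = 1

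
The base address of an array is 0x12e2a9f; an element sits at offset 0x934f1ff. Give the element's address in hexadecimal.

Add column by column in base 16, right to left:
  f+f = e carry 1
  9+f+1 = 9 carry 1
  a+1+1 = c
  2+f = 1 carry 1
  e+4+1 = 3 carry 1
  2+3+1 = 6
  1+9 = a

0xa631c9e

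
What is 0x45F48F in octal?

Expand each hex digit to 4 bits: 4=0100 5=0101 F=1111 4=0100 8=1000 F=1111.
Group the bits in threes: 010 001 011 111 010 010 001 111 → 21372217.

0o21372217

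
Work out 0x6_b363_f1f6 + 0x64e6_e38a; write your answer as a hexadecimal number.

0x7184ad580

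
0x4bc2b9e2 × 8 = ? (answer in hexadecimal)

0x25e15cf10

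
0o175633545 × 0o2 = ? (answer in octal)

Multiply each base-8 digit by 2, carrying:
  5×2 = 10 → write 2 carry 1
  4×2+1 = 9 → write 1 carry 1
  5×2+1 = 11 → write 3 carry 1
  3×2+1 = 7 → write 7
  3×2 = 6 → write 6
  6×2 = 12 → write 4 carry 1
  5×2+1 = 11 → write 3 carry 1
  7×2+1 = 15 → write 7 carry 1
  1×2+1 = 3 → write 3

0o373467312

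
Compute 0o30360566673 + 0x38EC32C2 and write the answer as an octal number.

0o37453620175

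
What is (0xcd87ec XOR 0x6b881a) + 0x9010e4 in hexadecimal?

First 0xcd87ec XOR 0x6b881a = 0xa60ff6.
Add column by column in base 16, right to left:
  6+4 = a
  f+e = d carry 1
  f+0+1 = 0 carry 1
  0+1+1 = 2
  6+0 = 6
  a+9 = 3 carry 1
  final carry 1

0x13620da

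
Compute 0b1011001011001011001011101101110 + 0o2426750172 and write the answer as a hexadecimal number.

0b1011001011001011001011101101110 = 0x5965976E in hexadecimal.
0o2426750172 = 0x145BD07A in hexadecimal.
Add column by column in base 16, right to left:
  E+A = 8 carry 1
  6+7+1 = E
  7+0 = 7
  9+D = 6 carry 1
  5+B+1 = 1 carry 1
  6+5+1 = C
  9+4 = D
  5+1 = 6

0x6DC167E8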